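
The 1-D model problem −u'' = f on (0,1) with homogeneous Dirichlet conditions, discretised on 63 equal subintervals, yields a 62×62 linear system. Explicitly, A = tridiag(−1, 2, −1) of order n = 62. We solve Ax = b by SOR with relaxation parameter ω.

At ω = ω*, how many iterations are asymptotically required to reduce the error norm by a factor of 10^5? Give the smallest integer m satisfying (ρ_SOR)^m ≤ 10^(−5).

spectrum of D⁻¹(L+U) = {cos(kπ/63) : 1≤k≤62}; ρ_J = cos(π/63) = 0.9987569.
root = sin(π/63) = 0.0498459  (since 1−cos² = sin²).
[ω*] 2 ÷ (1 + 0.0498459) = 2 ÷ 1.0498459 = 1.9050415.
ρ_SOR = ω* − 1 = 1.9050415 − 1 = 0.9050415.
5·ln10 = 11.5129; −ln(0.9050415) = 0.0997745; m = ⌈11.5129/0.0997745⌉ = ⌈115.389⌉ = 116.

m = 116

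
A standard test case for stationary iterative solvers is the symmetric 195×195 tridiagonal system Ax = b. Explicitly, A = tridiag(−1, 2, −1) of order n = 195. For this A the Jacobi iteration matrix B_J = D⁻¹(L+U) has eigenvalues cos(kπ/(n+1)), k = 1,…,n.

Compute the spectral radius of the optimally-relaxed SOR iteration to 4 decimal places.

ρ_SOR = 0.9684

B_J for the 195×195 system has eigenvalues cos(kπ/196); ρ_J = cos(π/196) = 0.9999.
√(1−ρ_J²) = |sin(π/196)| = 0.01603
So ω* = 2/1.01603 = 1.9684 (Young).
ρ(B_{ω*}) = ω*−1 = 0.9684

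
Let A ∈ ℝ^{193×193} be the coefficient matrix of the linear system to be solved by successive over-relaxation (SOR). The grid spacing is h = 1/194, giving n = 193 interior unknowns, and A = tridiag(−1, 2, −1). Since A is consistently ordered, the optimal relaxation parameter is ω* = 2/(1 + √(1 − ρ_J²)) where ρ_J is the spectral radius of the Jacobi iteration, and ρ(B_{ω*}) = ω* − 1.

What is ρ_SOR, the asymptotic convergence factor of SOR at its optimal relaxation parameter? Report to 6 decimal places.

ρ_SOR = 0.968130

n=193: λ(B_J) = 1 − λ(A)/2 = cos(kπ/194); k=1 gives ρ_J = 0.999869.
√(1 − cos²(π/194)) = sin(π/194) ≈ 0.0161931.
ω* = 2 / (1 + 0.0161931) = 2 / 1.0161931 ≈ 1.968130.
At ω = 1.968130 every |λ(B_ω)| = ω−1, so ρ_SOR = 0.968130.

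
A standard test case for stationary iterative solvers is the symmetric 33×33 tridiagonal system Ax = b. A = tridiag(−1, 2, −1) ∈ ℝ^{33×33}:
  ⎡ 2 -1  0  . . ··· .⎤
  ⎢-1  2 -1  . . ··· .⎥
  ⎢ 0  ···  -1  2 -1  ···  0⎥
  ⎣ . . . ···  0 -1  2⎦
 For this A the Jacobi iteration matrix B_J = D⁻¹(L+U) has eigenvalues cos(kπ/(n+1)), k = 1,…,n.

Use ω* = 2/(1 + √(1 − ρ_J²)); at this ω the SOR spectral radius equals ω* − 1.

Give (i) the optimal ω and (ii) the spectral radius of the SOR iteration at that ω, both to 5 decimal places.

spectrum of D⁻¹(L+U) = {cos(kπ/34) : 1≤k≤33}; ρ_J = cos(π/34) = 0.99573.
√(1 − cos²(π/34)) = sin(π/34) ≈ 0.092268.
Then 2/(1+√(1−ρ_J²)) = 2/(1+0.092268); ω* = 2/1.092268 = 1.83105.
ρ_SOR = ω* − 1 = 1.83105 − 1 = 0.83105.

ω* = 1.83105, ρ_SOR = 0.83105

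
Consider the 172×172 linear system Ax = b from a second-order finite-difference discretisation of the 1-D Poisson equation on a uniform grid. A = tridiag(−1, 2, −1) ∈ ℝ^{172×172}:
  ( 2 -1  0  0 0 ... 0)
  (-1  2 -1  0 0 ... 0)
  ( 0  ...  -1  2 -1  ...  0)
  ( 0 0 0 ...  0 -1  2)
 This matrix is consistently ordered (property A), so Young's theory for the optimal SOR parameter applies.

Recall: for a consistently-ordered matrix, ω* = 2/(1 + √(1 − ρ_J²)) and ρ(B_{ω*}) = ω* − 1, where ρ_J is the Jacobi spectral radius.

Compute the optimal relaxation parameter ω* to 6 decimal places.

[ρ_J] n=172: ρ(B_J) = cos(π/(n+1)) = cos(π/173) = 0.999835.
1 − cos²(π/173) = sin²(π/173) ⇒ √(1−ρ_J²) = sin(π/173) = 0.0181585.
So ω* = 2/1.0181585 = 1.964331 (Young).
ρ(B_{ω*}) = ω*−1 = 0.964331

ω* = 1.964331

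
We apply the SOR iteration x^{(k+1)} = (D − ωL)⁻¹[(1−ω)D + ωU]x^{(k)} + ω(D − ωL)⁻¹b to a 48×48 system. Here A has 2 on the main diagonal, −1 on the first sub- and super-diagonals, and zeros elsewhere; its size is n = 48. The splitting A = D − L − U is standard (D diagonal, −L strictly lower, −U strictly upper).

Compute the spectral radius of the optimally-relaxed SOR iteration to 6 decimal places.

n=48: λ(B_J) = 1 − λ(A)/2 = cos(kπ/49); k=1 gives ρ_J = 0.997945.
√(1 − cos²(π/49)) = sin(π/49) ≈ 0.0640702.
So ω* = 2/1.0640702 = 1.879575 (Young).
[ρ_SOR] ω* − 1 = 0.879575.

ρ_SOR = 0.879575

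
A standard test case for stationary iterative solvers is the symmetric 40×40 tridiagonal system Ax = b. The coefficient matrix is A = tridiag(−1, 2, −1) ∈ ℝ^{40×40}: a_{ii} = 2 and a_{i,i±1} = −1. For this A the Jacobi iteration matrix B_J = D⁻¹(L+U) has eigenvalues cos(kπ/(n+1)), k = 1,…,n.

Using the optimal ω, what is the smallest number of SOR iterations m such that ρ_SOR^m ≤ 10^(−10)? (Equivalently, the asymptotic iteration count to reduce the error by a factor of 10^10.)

n=40: λ(B_J) = 1 − λ(A)/2 = cos(kπ/41); k=1 gives ρ_J = 0.9970658.
1 − cos²(π/41) = sin²(π/41) ⇒ √(1−ρ_J²) = sin(π/41) = 0.0765493.
So ω* = 2/1.0765493 = 1.8577877 (Young).
At ω = 1.8577877 every |λ(B_ω)| = ω−1, so ρ_SOR = 0.8577877.
ρ_SOR^m ≤ 10^(−10) ⇔ m ≥ 10·ln10/(−ln 0.8577877) = 23.0259/0.153399 = 150.105; m = ⌈150.105⌉ = 151.

m = 151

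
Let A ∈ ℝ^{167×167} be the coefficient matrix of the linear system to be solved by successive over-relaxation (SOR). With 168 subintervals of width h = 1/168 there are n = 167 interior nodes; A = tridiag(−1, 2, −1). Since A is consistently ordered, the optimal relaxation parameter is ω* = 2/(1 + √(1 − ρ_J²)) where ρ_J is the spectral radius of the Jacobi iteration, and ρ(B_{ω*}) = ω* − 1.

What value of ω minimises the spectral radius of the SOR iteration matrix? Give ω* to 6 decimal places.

ω* = 1.963289

With n=167, ρ(Jacobi) = cos(π/168) = 0.999825.
√(1−ρ_J²) = |sin(π/168)| = 0.0186989
Then 2/(1+√(1−ρ_J²)) = 2/(1+0.0186989); ω* = 2/1.0186989 = 1.963289.
ρ_SOR = ω* − 1 = 1.963289 − 1 = 0.963289.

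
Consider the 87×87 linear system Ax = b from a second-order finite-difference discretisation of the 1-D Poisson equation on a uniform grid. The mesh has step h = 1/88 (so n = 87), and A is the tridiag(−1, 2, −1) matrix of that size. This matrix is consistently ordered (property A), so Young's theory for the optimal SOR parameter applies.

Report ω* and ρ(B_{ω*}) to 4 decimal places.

ω* = 1.9311, ρ_SOR = 0.9311

With n=87, ρ(Jacobi) = cos(π/88) = 0.9994.
√(1−ρ_J²) simplifies to sin(π/88) = 0.03569.
ω* = 2 / (1 + 0.03569) = 2 / 1.03569 ≈ 1.9311.
ρ(B_{ω*}) = ω*−1 = 0.9311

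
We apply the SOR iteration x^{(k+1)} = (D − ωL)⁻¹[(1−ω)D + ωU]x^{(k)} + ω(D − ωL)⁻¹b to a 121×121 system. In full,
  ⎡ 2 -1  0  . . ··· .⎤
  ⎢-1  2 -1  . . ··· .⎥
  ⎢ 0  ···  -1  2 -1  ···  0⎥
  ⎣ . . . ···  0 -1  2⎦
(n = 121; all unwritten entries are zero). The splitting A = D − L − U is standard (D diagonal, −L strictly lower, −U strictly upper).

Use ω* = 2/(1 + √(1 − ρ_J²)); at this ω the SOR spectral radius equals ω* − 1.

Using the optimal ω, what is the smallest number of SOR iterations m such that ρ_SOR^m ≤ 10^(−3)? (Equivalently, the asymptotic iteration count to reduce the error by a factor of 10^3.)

m = 135

B_J for the 121×121 system has eigenvalues cos(kπ/122); ρ_J = cos(π/122) = 0.9996685.
1 − cos²(π/122) = sin²(π/122) ⇒ √(1−ρ_J²) = sin(π/122) = 0.0257479.
So ω* = 2/1.0257479 = 1.9497968 (Young).
At ω = 1.9497968 every |λ(B_ω)| = ω−1, so ρ_SOR = 0.9497968.
ρ_SOR^m ≤ 10^(−3) ⇔ m ≥ 3·ln10/(−ln 0.9497968) = 6.90776/0.0515072 = 134.113; m = ⌈134.113⌉ = 135.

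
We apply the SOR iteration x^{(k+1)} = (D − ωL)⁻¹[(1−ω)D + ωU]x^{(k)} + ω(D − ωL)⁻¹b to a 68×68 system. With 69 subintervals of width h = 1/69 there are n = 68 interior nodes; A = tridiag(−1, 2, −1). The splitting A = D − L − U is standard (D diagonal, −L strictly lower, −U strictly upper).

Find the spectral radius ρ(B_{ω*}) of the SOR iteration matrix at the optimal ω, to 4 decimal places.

ρ_SOR = 0.9129

With n=68, ρ(Jacobi) = cos(π/69) = 0.9990.
√(1−ρ_J²) = |sin(π/69)| = 0.04551
[ω*] 2 ÷ (1 + 0.04551) = 2 ÷ 1.04551 = 1.9129.
ρ_SOR = ω* − 1 = 1.9129 − 1 = 0.9129.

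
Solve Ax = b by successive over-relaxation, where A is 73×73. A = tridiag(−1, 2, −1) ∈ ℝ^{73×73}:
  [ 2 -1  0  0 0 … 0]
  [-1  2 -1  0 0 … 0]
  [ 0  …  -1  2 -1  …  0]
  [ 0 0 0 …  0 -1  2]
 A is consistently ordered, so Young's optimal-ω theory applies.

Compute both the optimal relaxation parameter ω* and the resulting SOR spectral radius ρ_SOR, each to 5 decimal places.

With n=73, ρ(Jacobi) = cos(π/74) = 0.99910.
√(1−ρ_J²) = |sin(π/74)| = 0.042441
Young: ω* = 2/(1+√(1−ρ_J²)) = 2/(1+0.042441) = 2/1.042441 = 1.91857.
and ρ(B_{ω*}) = 1.91857 − 1 = 0.91857.

ω* = 1.91857, ρ_SOR = 0.91857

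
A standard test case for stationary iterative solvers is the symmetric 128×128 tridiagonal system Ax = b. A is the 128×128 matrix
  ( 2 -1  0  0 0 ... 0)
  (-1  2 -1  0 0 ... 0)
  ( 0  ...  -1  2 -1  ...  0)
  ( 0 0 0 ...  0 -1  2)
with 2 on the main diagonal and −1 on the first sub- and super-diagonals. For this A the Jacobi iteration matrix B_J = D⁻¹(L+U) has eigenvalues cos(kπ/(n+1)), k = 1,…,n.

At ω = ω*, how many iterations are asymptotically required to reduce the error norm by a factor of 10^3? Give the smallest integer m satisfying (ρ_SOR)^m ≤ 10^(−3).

m = 142

[ρ_J] n=128: ρ(B_J) = cos(π/(n+1)) = cos(π/129) = 0.9997035.
√(1−ρ_J²) simplifies to sin(π/129) = 0.0243510.
[ω*] 2 ÷ (1 + 0.0243510) = 2 ÷ 1.0243510 = 1.9524558.
Hence ρ(B_{ω*}) = 1.9524558 − 1 = 0.9524558.
3·ln10 = 6.90776; −ln(0.9524558) = 0.0487116; m = ⌈6.90776/0.0487116⌉ = ⌈141.809⌉ = 142.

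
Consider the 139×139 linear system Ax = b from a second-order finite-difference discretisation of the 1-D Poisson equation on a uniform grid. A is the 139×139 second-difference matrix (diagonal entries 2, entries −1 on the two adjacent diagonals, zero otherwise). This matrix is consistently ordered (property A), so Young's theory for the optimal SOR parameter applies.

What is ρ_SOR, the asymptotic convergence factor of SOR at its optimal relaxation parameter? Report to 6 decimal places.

ρ_SOR = 0.956109

spectrum of D⁻¹(L+U) = {cos(kπ/140) : 1≤k≤139}; ρ_J = cos(π/140) = 0.999748.
1 − cos²(π/140) = sin²(π/140) ⇒ √(1−ρ_J²) = sin(π/140) = 0.0224381.
Young: ω* = 2/(1+√(1−ρ_J²)) = 2/(1+0.0224381) = 2/1.0224381 = 1.956109.
ρ(B_{ω*}) = ω*−1 = 0.956109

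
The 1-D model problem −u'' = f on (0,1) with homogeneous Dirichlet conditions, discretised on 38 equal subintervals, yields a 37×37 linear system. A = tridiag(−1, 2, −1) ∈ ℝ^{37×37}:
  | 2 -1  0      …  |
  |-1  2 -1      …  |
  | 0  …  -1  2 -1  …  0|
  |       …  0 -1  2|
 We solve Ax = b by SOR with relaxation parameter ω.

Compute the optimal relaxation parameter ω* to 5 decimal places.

B_J for the 37×37 system has eigenvalues cos(kπ/38); ρ_J = cos(π/38) = 0.99658.
√(1−ρ_J²) simplifies to sin(π/38) = 0.082579.
Then 2/(1+√(1−ρ_J²)) = 2/(1+0.082579); ω* = 2/1.082579 = 1.84744.
and ρ(B_{ω*}) = 1.84744 − 1 = 0.84744.

ω* = 1.84744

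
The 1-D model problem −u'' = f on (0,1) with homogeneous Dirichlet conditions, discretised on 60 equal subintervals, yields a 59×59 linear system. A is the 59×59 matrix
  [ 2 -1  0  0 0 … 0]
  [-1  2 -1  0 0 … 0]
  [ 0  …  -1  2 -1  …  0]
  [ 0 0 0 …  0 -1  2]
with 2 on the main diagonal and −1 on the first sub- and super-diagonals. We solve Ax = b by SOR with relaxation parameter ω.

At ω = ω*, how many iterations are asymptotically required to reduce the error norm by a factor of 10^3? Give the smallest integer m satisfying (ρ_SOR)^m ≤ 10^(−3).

m = 66

[ρ_J] n=59: ρ(B_J) = cos(π/(n+1)) = cos(π/60) = 0.9986295.
root = sin(π/60) = 0.0523360  (since 1−cos² = sin²).
ω* = 2 / (1 + 0.0523360) = 2 / 1.0523360 ≈ 1.9005337.
ρ_SOR = ω* − 1 = 1.9005337 − 1 = 0.9005337.
3·ln10 = 6.90776; −ln(0.9005337) = 0.104768; m = ⌈6.90776/0.104768⌉ = ⌈65.934⌉ = 66.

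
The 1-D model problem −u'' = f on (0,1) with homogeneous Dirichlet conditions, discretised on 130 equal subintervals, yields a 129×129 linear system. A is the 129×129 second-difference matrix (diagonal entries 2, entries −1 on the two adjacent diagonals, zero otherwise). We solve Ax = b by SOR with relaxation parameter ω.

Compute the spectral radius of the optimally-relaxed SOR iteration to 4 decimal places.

ρ_SOR = 0.9528

½·tridiag(1,0,1) at n=129: λ_k = cos(kπ/130); max |λ| at k=1 ⇒ ρ_J = cos(π/130) ≈ 0.9997.
root = sin(π/130) = 0.02416  (since 1−cos² = sin²).
ω* = 2/(1 + 0.02416) = 2/1.02416 = 1.9528.
At ω = 1.9528 every |λ(B_ω)| = ω−1, so ρ_SOR = 0.9528.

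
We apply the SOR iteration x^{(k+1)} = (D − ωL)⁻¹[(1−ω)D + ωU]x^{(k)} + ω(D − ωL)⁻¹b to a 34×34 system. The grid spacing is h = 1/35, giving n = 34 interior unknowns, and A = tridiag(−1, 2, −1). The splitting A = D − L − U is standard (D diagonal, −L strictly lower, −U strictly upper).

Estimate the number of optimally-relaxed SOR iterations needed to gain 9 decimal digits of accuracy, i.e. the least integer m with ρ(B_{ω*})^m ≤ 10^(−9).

m = 116

spectrum of D⁻¹(L+U) = {cos(kπ/35) : 1≤k≤34}; ρ_J = cos(π/35) = 0.9959743.
1 − cos²(π/35) = sin²(π/35) ⇒ √(1−ρ_J²) = sin(π/35) = 0.0896393.
ω* = 2/(1 + 0.0896393) = 2/1.0896393 = 1.8354698.
At ω = 1.8354698 every |λ(B_ω)| = ω−1, so ρ_SOR = 0.8354698.
m ≥ 9·ln10 / (−ln 0.8354698) = 115.283; smallest integer m = 116.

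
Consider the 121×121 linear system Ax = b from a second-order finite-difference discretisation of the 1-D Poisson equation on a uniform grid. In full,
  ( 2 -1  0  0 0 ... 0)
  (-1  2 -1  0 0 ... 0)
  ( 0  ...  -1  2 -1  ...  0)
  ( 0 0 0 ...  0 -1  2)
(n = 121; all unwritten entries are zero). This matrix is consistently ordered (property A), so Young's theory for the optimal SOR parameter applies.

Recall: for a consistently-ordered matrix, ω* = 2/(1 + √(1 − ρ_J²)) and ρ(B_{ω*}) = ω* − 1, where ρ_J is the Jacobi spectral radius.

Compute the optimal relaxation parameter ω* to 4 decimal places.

ω* = 1.9498

[ρ_J] n=121: ρ(B_J) = cos(π/(n+1)) = cos(π/122) = 0.9997.
√(1 − cos²(π/122)) = sin(π/122) ≈ 0.02575.
[ω*] 2 ÷ (1 + 0.02575) = 2 ÷ 1.02575 = 1.9498.
ρ(B_{ω*}) = ω*−1 = 0.9498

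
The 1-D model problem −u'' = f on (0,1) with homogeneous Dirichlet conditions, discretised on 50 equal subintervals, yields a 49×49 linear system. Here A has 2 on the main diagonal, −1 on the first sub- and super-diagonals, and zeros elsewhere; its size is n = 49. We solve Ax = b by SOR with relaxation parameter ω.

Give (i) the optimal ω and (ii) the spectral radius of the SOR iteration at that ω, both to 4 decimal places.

ω* = 1.8818, ρ_SOR = 0.8818

With n=49, ρ(Jacobi) = cos(π/50) = 0.9980.
√(1 − cos²(π/50)) = sin(π/50) ≈ 0.06279.
ω* = 2/(1+0.06279) = 1.8818
ρ(B_{ω*}) = ω*−1 = 0.8818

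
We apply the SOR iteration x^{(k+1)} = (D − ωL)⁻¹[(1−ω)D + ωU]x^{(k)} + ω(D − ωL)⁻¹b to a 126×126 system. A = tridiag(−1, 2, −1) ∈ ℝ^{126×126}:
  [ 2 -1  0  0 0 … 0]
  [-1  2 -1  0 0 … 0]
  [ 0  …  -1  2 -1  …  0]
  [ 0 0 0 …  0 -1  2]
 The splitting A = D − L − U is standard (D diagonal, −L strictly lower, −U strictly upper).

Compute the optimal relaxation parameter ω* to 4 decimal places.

ω* = 1.9517

[ρ_J] n=126: ρ(B_J) = cos(π/(n+1)) = cos(π/127) = 0.9997.
√(1−ρ_J²) = |sin(π/127)| = 0.02473
ω* = 2/(1 + 0.02473) = 2/1.02473 = 1.9517.
Hence ρ(B_{ω*}) = 1.9517 − 1 = 0.9517.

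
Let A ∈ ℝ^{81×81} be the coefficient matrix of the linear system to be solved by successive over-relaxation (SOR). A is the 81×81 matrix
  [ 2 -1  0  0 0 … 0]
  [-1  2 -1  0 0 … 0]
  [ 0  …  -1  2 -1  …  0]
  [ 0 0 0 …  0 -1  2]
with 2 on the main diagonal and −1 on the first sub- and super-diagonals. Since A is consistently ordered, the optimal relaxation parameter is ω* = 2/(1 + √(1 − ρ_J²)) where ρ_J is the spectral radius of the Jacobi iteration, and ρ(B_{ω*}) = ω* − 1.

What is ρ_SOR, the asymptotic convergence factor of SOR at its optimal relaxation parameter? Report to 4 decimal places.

B_J for the 81×81 system has eigenvalues cos(kπ/82); ρ_J = cos(π/82) = 0.9993.
√(1−ρ_J²) = |sin(π/82)| = 0.03830
ω* = 2 / (1 + 0.03830) = 2 / 1.03830 ≈ 1.9262.
and ρ(B_{ω*}) = 1.9262 − 1 = 0.9262.

ρ_SOR = 0.9262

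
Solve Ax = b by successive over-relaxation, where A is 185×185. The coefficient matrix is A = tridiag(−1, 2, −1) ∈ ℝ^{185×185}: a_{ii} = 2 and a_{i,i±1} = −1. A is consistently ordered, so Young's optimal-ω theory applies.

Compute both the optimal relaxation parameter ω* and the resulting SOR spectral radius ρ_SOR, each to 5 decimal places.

[ρ_J] n=185: ρ(B_J) = cos(π/(n+1)) = cos(π/186) = 0.99986.
1 − cos²(π/186) = sin²(π/186) ⇒ √(1−ρ_J²) = sin(π/186) = 0.016889.
[ω*] 2 ÷ (1 + 0.016889) = 2 ÷ 1.016889 = 1.96678.
At ω = 1.96678 every |λ(B_ω)| = ω−1, so ρ_SOR = 0.96678.

ω* = 1.96678, ρ_SOR = 0.96678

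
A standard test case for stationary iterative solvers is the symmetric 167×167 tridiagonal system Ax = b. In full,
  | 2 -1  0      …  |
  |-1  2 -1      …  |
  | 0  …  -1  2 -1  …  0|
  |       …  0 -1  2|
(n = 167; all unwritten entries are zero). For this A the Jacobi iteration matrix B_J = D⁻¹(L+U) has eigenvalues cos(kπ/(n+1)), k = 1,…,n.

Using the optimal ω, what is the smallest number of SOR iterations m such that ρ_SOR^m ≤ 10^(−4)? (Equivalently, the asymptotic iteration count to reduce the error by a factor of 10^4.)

m = 247

ρ_J = max_k |cos(kπ/168)| = cos(π/168) = 0.9998252
√(1−ρ_J²) simplifies to sin(π/168) = 0.0186989.
[ω*] 2 ÷ (1 + 0.0186989) = 2 ÷ 1.0186989 = 1.9632887.
[ρ_SOR] ω* − 1 = 0.9632887.
(0.9632887)^m ≤ 10^{−4}  ⇒  m·ln(0.9632887) ≤ −4·ln10  ⇒  m ≥ 246.252  ⇒  m = 247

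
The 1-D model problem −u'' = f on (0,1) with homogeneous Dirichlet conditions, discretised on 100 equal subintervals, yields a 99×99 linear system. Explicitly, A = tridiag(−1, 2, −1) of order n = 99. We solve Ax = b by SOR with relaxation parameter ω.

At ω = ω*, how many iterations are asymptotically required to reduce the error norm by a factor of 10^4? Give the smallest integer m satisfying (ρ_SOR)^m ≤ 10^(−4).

m = 147

ρ_J = max_k |cos(kπ/100)| = cos(π/100) = 0.9995066
√(1−ρ_J²) simplifies to sin(π/100) = 0.0314108.
Then 2/(1+√(1−ρ_J²)) = 2/(1+0.0314108); ω* = 2/1.0314108 = 1.9390916.
At ω = 1.9390916 every |λ(B_ω)| = ω−1, so ρ_SOR = 0.9390916.
4·ln10 = 9.21034; −ln(0.9390916) = 0.0628423; m = ⌈9.21034/0.0628423⌉ = ⌈146.563⌉ = 147.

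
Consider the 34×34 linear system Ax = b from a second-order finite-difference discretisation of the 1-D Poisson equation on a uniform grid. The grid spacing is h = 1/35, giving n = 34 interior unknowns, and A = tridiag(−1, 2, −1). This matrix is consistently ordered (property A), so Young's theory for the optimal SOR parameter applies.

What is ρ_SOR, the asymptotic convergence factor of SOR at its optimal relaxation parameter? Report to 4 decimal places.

ρ_SOR = 0.8355

[ρ_J] n=34: ρ(B_J) = cos(π/(n+1)) = cos(π/35) = 0.9960.
root = sin(π/35) = 0.08964  (since 1−cos² = sin²).
ω* = 2/(1 + 0.08964) = 2/1.08964 = 1.8355.
At ω = 1.8355 every |λ(B_ω)| = ω−1, so ρ_SOR = 0.8355.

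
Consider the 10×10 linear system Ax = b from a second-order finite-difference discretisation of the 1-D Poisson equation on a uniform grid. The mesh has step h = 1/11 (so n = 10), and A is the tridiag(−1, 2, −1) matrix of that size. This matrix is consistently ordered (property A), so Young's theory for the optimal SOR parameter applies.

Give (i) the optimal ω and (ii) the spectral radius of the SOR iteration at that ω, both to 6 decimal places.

B_J for the 10×10 system has eigenvalues cos(kπ/11); ρ_J = cos(π/11) = 0.959493.
√(1−ρ_J²) simplifies to sin(π/11) = 0.2817326.
So ω* = 2/1.2817326 = 1.560388 (Young).
Hence ρ(B_{ω*}) = 1.560388 − 1 = 0.560388.

ω* = 1.560388, ρ_SOR = 0.560388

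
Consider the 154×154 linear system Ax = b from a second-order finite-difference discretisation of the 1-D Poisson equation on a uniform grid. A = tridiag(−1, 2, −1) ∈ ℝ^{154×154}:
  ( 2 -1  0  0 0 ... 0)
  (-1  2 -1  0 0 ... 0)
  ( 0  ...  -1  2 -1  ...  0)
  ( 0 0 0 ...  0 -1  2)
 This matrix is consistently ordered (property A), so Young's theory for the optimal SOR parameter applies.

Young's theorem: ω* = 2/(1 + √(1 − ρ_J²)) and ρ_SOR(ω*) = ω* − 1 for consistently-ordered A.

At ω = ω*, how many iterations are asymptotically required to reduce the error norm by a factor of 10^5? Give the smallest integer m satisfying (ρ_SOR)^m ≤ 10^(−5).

m = 284

ρ_J = max_k |cos(kπ/155)| = cos(π/155) = 0.9997946
1 − cos²(π/155) = sin²(π/155) ⇒ √(1−ρ_J²) = sin(π/155) = 0.0202670.
[ω*] 2 ÷ (1 + 0.0202670) = 2 ÷ 1.0202670 = 1.9602712.
[ρ_SOR] ω* − 1 = 0.9602712.
(0.9602712)^m ≤ 10^{−5}  ⇒  m·ln(0.9602712) ≤ −5·ln10  ⇒  m ≥ 283.992  ⇒  m = 284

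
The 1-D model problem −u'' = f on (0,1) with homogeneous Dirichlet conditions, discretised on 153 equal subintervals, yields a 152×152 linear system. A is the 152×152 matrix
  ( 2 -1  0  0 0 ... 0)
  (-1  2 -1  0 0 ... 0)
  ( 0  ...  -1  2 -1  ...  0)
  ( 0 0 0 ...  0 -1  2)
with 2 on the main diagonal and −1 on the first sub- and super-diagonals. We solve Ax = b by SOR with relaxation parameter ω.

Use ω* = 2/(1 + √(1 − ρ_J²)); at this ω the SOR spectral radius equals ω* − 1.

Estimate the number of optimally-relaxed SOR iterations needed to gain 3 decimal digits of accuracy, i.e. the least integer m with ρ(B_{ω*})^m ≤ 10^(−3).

m = 169

n=152: λ(B_J) = 1 − λ(A)/2 = cos(kπ/153); k=1 gives ρ_J = 0.9997892.
root = sin(π/153) = 0.0205318  (since 1−cos² = sin²).
Young: ω* = 2/(1+√(1−ρ_J²)) = 2/(1+0.0205318) = 2/1.0205318 = 1.9597625.
At ω = 1.9597625 every |λ(B_ω)| = ω−1, so ρ_SOR = 0.9597625.
Need (0.9597625)^m ≤ 10^(−3): m ≥ 3·ln10/|ln 0.9597625| = 6.90776/0.0410694 = 168.197 ⇒ m = 169.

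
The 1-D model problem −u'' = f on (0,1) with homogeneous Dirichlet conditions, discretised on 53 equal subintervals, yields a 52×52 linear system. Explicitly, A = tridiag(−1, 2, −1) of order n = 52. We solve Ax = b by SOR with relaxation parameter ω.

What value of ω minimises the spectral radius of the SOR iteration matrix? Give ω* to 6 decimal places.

ω* = 1.888145

B_J for the 52×52 system has eigenvalues cos(kπ/53); ρ_J = cos(π/53) = 0.998244.
√(1 − cos²(π/53)) = sin(π/53) ≈ 0.0592406.
ω* = 2/(1+0.0592406) = 1.888145
ρ(B_{ω*}) = ω*−1 = 0.888145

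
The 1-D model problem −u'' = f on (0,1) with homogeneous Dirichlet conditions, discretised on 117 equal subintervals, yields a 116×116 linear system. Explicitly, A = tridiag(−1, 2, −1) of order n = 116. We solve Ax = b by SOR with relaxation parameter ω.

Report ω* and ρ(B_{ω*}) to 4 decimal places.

n=116: λ(B_J) = 1 − λ(A)/2 = cos(kπ/117); k=1 gives ρ_J = 0.9996.
root = sin(π/117) = 0.02685  (since 1−cos² = sin²).
ω* = 2 / (1 + 0.02685) = 2 / 1.02685 ≈ 1.9477.
ρ_SOR = ω* − 1 ≈ 0.9477.

ω* = 1.9477, ρ_SOR = 0.9477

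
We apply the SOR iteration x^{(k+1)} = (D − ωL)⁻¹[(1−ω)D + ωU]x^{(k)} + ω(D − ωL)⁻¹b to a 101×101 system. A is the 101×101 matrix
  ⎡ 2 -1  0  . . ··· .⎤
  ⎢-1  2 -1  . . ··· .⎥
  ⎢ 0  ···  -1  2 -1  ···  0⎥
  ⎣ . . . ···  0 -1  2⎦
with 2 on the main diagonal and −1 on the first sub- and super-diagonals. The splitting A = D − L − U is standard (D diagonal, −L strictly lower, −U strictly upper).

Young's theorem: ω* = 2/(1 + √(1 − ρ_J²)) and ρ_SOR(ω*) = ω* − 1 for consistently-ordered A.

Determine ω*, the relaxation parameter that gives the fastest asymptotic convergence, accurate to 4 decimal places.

ω* = 1.9402

[ρ_J] n=101: ρ(B_J) = cos(π/(n+1)) = cos(π/102) = 0.9995.
√(1−ρ_J²) simplifies to sin(π/102) = 0.03080.
[ω*] 2 ÷ (1 + 0.03080) = 2 ÷ 1.03080 = 1.9402.
[ρ_SOR] ω* − 1 = 0.9402.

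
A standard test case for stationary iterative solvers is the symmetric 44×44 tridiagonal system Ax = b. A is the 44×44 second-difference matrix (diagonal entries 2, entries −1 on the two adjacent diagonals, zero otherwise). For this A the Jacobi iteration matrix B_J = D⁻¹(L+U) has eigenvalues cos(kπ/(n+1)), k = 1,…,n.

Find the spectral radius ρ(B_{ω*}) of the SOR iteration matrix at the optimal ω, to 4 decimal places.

ρ_SOR = 0.8696

½·tridiag(1,0,1) at n=44: λ_k = cos(kπ/45); max |λ| at k=1 ⇒ ρ_J = cos(π/45) ≈ 0.9976.
√(1 − cos²(π/45)) = sin(π/45) ≈ 0.06976.
Then 2/(1+√(1−ρ_J²)) = 2/(1+0.06976); ω* = 2/1.06976 = 1.8696.
ρ(B_{ω*}) = ω*−1 = 0.8696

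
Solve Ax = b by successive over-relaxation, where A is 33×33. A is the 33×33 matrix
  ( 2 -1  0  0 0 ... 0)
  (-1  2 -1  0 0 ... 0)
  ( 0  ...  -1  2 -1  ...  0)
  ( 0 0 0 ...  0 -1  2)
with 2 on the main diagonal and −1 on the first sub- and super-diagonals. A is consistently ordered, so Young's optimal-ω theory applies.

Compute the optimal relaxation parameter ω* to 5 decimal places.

ω* = 1.83105

[ρ_J] n=33: ρ(B_J) = cos(π/(n+1)) = cos(π/34) = 0.99573.
root = sin(π/34) = 0.092268  (since 1−cos² = sin²).
[ω*] 2 ÷ (1 + 0.092268) = 2 ÷ 1.092268 = 1.83105.
ρ_SOR = ω* − 1 = 1.83105 − 1 = 0.83105.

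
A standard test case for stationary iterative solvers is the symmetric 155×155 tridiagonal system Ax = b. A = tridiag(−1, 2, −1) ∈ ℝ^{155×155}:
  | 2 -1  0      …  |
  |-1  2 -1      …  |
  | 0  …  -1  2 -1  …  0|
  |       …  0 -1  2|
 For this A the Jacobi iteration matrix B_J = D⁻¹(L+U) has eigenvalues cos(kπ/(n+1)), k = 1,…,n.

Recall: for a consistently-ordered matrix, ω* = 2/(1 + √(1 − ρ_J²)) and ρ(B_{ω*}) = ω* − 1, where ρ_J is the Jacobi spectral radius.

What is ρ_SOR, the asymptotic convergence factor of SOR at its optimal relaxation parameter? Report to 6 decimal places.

ρ_J = max_k |cos(kπ/156)| = cos(π/156) = 0.999797
root = sin(π/156) = 0.0201371  (since 1−cos² = sin²).
Young: ω* = 2/(1+√(1−ρ_J²)) = 2/(1+0.0201371) = 2/1.0201371 = 1.960521.
Hence ρ(B_{ω*}) = 1.960521 − 1 = 0.960521.

ρ_SOR = 0.960521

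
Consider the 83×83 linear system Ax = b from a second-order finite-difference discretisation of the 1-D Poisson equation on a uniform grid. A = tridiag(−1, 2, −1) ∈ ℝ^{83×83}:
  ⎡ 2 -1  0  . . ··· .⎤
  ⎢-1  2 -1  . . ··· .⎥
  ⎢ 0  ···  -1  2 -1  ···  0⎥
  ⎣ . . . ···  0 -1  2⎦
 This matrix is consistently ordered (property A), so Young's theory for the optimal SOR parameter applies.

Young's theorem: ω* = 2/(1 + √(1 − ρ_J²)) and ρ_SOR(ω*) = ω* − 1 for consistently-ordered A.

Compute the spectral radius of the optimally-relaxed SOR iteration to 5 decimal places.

ρ_SOR = 0.92791

With n=83, ρ(Jacobi) = cos(π/84) = 0.99930.
√(1 − cos²(π/84)) = sin(π/84) ≈ 0.037391.
Young: ω* = 2/(1+√(1−ρ_J²)) = 2/(1+0.037391) = 2/1.037391 = 1.92791.
[ρ_SOR] ω* − 1 = 0.92791.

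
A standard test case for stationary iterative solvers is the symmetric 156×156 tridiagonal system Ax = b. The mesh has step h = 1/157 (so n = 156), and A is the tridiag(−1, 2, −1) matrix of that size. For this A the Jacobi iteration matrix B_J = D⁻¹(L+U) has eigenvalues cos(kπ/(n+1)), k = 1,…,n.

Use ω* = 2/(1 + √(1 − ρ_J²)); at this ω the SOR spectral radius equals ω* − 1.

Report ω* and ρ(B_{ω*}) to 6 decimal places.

spectrum of D⁻¹(L+U) = {cos(kπ/157) : 1≤k≤156}; ρ_J = cos(π/157) = 0.999800.
√(1−ρ_J²) simplifies to sin(π/157) = 0.0200088.
So ω* = 2/1.0200088 = 1.960767 (Young).
Hence ρ(B_{ω*}) = 1.960767 − 1 = 0.960767.

ω* = 1.960767, ρ_SOR = 0.960767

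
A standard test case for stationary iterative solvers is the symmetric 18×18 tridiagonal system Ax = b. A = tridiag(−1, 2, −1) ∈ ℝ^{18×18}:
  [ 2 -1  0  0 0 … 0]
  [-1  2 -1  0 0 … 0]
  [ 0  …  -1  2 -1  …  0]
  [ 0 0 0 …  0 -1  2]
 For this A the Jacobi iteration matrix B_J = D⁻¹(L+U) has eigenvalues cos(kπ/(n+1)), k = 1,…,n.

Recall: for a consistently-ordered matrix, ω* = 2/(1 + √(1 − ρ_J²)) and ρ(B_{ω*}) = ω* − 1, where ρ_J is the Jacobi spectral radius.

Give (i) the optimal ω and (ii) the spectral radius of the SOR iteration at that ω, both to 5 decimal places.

ω* = 1.71734, ρ_SOR = 0.71734

B_J for the 18×18 system has eigenvalues cos(kπ/19); ρ_J = cos(π/19) = 0.98636.
√(1−ρ_J²) simplifies to sin(π/19) = 0.164595.
Young: ω* = 2/(1+√(1−ρ_J²)) = 2/(1+0.164595) = 2/1.164595 = 1.71734.
and ρ(B_{ω*}) = 1.71734 − 1 = 0.71734.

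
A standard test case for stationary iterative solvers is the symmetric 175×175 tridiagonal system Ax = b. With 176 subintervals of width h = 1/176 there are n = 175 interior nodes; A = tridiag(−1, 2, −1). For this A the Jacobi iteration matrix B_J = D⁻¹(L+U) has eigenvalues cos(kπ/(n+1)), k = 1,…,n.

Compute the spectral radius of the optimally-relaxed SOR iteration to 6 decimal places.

ρ_SOR = 0.964928

spectrum of D⁻¹(L+U) = {cos(kπ/176) : 1≤k≤175}; ρ_J = cos(π/176) = 0.999841.
1 − cos²(π/176) = sin²(π/176) ⇒ √(1−ρ_J²) = sin(π/176) = 0.0178490.
Young: ω* = 2/(1+√(1−ρ_J²)) = 2/(1+0.0178490) = 2/1.0178490 = 1.964928.
ρ_SOR = ω* − 1 = 1.964928 − 1 = 0.964928.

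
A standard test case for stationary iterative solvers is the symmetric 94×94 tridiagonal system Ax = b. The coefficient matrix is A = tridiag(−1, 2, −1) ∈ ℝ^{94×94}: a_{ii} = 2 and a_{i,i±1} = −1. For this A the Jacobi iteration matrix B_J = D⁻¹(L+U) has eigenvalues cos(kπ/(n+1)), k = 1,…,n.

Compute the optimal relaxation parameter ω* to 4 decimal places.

ω* = 1.9360

spectrum of D⁻¹(L+U) = {cos(kπ/95) : 1≤k≤94}; ρ_J = cos(π/95) = 0.9995.
√(1−ρ_J²) = |sin(π/95)| = 0.03306
ω* = 2 / (1 + 0.03306) = 2 / 1.03306 ≈ 1.9360.
ρ_SOR = ω* − 1 ≈ 0.9360.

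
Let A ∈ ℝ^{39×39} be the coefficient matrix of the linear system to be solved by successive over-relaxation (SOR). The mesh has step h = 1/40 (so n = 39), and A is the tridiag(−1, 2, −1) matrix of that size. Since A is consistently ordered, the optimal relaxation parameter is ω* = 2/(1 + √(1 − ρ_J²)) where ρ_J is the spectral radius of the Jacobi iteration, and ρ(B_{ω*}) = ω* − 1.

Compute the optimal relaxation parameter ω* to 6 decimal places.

n=39: λ(B_J) = 1 − λ(A)/2 = cos(kπ/40); k=1 gives ρ_J = 0.996917.
1 − cos²(π/40) = sin²(π/40) ⇒ √(1−ρ_J²) = sin(π/40) = 0.0784591.
So ω* = 2/1.0784591 = 1.854498 (Young).
[ρ_SOR] ω* − 1 = 0.854498.

ω* = 1.854498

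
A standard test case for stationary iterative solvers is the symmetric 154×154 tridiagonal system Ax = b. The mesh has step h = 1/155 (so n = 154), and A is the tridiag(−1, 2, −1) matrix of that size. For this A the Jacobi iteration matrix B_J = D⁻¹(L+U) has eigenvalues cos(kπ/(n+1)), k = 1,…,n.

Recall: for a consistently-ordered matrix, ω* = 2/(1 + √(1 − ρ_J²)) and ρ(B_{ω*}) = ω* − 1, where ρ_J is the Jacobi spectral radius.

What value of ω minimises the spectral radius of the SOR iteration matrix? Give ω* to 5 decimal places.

ω* = 1.96027

spectrum of D⁻¹(L+U) = {cos(kπ/155) : 1≤k≤154}; ρ_J = cos(π/155) = 0.99979.
root = sin(π/155) = 0.020267  (since 1−cos² = sin²).
Then 2/(1+√(1−ρ_J²)) = 2/(1+0.020267); ω* = 2/1.020267 = 1.96027.
ρ_SOR = ω* − 1 = 1.96027 − 1 = 0.96027.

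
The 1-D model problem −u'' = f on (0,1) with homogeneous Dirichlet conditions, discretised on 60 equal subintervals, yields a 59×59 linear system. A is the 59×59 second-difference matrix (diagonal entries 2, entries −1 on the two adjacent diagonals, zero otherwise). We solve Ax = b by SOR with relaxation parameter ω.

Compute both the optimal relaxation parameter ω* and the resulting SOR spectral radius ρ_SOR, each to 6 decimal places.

ω* = 1.900534, ρ_SOR = 0.900534

[ρ_J] n=59: ρ(B_J) = cos(π/(n+1)) = cos(π/60) = 0.998630.
1 − cos²(π/60) = sin²(π/60) ⇒ √(1−ρ_J²) = sin(π/60) = 0.0523360.
Then 2/(1+√(1−ρ_J²)) = 2/(1+0.0523360); ω* = 2/1.0523360 = 1.900534.
ρ(B_{ω*}) = ω*−1 = 0.900534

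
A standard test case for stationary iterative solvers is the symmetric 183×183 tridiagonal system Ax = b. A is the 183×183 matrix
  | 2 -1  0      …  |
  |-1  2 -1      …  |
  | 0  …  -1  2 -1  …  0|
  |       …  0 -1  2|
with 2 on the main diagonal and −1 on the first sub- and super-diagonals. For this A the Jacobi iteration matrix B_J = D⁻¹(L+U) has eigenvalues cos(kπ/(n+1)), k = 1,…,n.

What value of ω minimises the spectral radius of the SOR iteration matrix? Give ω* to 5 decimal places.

[ρ_J] n=183: ρ(B_J) = cos(π/(n+1)) = cos(π/184) = 0.99985.
√(1−ρ_J²) simplifies to sin(π/184) = 0.017073.
Young: ω* = 2/(1+√(1−ρ_J²)) = 2/(1+0.017073) = 2/1.017073 = 1.96643.
ρ(B_{ω*}) = ω*−1 = 0.96643

ω* = 1.96643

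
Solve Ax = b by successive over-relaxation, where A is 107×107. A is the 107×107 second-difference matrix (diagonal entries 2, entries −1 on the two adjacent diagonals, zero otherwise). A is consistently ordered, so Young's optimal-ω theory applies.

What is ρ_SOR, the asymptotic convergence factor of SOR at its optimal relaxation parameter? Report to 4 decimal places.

ρ_SOR = 0.9435

n=107: λ(B_J) = 1 − λ(A)/2 = cos(kπ/108); k=1 gives ρ_J = 0.9996.
1 − cos²(π/108) = sin²(π/108) ⇒ √(1−ρ_J²) = sin(π/108) = 0.02908.
Young: ω* = 2/(1+√(1−ρ_J²)) = 2/(1+0.02908) = 2/1.02908 = 1.9435.
ρ(B_{ω*}) = ω*−1 = 0.9435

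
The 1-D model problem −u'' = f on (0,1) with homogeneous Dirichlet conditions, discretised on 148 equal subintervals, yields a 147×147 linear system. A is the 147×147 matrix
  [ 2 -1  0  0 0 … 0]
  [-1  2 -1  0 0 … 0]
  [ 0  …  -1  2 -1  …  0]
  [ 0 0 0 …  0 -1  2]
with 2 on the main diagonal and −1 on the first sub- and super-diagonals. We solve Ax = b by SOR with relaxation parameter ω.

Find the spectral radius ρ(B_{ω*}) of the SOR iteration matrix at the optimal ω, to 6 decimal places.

ρ_SOR = 0.958432

spectrum of D⁻¹(L+U) = {cos(kπ/148) : 1≤k≤147}; ρ_J = cos(π/148) = 0.999775.
root = sin(π/148) = 0.0212254  (since 1−cos² = sin²).
Then 2/(1+√(1−ρ_J²)) = 2/(1+0.0212254); ω* = 2/1.0212254 = 1.958432.
and ρ(B_{ω*}) = 1.958432 − 1 = 0.958432.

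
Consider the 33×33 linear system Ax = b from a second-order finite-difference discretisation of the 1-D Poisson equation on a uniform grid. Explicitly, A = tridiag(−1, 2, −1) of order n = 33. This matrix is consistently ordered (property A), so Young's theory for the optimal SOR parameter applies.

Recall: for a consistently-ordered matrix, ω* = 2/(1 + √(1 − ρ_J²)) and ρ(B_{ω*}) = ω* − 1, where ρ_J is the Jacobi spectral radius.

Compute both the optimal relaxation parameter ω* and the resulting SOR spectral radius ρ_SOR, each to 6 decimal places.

ρ_J = max_k |cos(kπ/34)| = cos(π/34) = 0.995734
√(1−ρ_J²) simplifies to sin(π/34) = 0.0922684.
Young: ω* = 2/(1+√(1−ρ_J²)) = 2/(1+0.0922684) = 2/1.0922684 = 1.831052.
ρ(B_{ω*}) = ω*−1 = 0.831052

ω* = 1.831052, ρ_SOR = 0.831052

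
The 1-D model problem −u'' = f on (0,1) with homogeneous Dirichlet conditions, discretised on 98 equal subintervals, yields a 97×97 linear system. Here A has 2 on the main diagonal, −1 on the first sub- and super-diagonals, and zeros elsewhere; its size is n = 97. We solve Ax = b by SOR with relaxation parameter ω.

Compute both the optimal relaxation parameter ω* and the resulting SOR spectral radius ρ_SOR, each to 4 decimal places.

ω* = 1.9379, ρ_SOR = 0.9379

spectrum of D⁻¹(L+U) = {cos(kπ/98) : 1≤k≤97}; ρ_J = cos(π/98) = 0.9995.
√(1−ρ_J²) simplifies to sin(π/98) = 0.03205.
ω* = 2/(1 + 0.03205) = 2/1.03205 = 1.9379.
ρ_SOR = ω* − 1 = 1.9379 − 1 = 0.9379.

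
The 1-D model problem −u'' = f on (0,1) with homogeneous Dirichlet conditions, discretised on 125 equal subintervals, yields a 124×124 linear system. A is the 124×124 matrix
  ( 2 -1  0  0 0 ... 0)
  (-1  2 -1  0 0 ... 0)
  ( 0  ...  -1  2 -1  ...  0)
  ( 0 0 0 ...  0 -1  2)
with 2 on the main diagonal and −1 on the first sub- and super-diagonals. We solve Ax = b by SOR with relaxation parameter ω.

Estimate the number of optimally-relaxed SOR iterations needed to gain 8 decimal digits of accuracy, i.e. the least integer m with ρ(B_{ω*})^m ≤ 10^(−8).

With n=124, ρ(Jacobi) = cos(π/125) = 0.9996842.
root = sin(π/125) = 0.0251301  (since 1−cos² = sin²).
[ω*] 2 ÷ (1 + 0.0251301) = 2 ÷ 1.0251301 = 1.9509719.
Hence ρ(B_{ω*}) = 1.9509719 − 1 = 0.9509719.
(0.9509719)^m ≤ 10^{−8}  ⇒  m·ln(0.9509719) ≤ −8·ln10  ⇒  m ≥ 366.429  ⇒  m = 367

m = 367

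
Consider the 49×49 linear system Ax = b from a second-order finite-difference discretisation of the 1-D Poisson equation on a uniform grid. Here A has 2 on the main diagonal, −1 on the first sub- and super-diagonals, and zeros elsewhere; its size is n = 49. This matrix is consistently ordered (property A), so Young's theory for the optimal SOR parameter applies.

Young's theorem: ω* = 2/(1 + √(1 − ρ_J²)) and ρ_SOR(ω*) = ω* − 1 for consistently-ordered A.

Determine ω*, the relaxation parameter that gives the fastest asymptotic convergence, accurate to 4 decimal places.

ω* = 1.8818

With n=49, ρ(Jacobi) = cos(π/50) = 0.9980.
√(1−ρ_J²) simplifies to sin(π/50) = 0.06279.
Young: ω* = 2/(1+√(1−ρ_J²)) = 2/(1+0.06279) = 2/1.06279 = 1.8818.
At ω = 1.8818 every |λ(B_ω)| = ω−1, so ρ_SOR = 0.8818.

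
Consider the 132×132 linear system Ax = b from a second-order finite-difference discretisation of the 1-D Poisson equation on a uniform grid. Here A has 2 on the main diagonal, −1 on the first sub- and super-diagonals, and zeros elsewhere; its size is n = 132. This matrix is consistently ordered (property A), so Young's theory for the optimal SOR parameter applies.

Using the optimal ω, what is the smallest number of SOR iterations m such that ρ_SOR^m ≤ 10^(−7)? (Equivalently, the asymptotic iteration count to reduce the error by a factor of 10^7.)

spectrum of D⁻¹(L+U) = {cos(kπ/133) : 1≤k≤132}; ρ_J = cos(π/133) = 0.9997210.
root = sin(π/133) = 0.0236188  (since 1−cos² = sin²).
ω* = 2/(1 + 0.0236188) = 2/1.0236188 = 1.9538524.
ρ(B_{ω*}) = ω*−1 = 0.9538524
For 7 digits: m = 7·ln10 / (−ln 0.9538524) = 16.1181/0.0472463 = 341.151; round up → m = 342.

m = 342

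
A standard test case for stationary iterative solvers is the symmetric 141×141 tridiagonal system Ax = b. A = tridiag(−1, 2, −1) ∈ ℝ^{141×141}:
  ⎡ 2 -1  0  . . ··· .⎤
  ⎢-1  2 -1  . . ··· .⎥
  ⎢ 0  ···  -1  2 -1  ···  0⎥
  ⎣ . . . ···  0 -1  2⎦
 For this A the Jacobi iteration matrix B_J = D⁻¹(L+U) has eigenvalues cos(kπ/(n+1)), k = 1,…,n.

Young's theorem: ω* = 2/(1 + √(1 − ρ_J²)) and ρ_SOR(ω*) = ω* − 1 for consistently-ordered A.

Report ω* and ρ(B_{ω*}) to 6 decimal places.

With n=141, ρ(Jacobi) = cos(π/142) = 0.999755.
1 − cos²(π/142) = sin²(π/142) ⇒ √(1−ρ_J²) = sin(π/142) = 0.0221221.
Then 2/(1+√(1−ρ_J²)) = 2/(1+0.0221221); ω* = 2/1.0221221 = 1.956713.
Hence ρ(B_{ω*}) = 1.956713 − 1 = 0.956713.

ω* = 1.956713, ρ_SOR = 0.956713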